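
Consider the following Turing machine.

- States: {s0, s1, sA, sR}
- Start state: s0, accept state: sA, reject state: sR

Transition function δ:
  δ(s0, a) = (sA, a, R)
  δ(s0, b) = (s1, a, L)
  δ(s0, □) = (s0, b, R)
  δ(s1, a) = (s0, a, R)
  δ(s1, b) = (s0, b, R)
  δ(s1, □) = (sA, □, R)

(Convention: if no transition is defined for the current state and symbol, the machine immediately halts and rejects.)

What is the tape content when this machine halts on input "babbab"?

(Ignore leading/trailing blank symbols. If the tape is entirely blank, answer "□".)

Execution trace:
Initial: [s0]babbab
Step 1: δ(s0, b) = (s1, a, L) → [s1]□aabbab
Step 2: δ(s1, □) = (sA, □, R) → □[sA]aabbab

The machine reaches the accept state sA and halts.

Final tape (ignoring leading/trailing blanks): aabbab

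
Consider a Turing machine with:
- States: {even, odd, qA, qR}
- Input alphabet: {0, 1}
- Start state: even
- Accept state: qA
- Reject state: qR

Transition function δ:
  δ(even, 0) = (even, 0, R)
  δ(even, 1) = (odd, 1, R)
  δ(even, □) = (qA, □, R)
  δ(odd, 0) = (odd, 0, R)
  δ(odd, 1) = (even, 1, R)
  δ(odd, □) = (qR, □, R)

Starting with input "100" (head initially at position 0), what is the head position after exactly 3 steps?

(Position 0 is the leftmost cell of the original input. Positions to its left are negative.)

Execution trace (head position shown):
Step 0: [even]100  (head at position 0)
Step 1: move right → 1[odd]00  (head at position 1)
Step 2: move right → 10[odd]0  (head at position 2)
Step 3: move right → 100[odd]□  (head at position 3)

After 3 steps, the head is at position 3.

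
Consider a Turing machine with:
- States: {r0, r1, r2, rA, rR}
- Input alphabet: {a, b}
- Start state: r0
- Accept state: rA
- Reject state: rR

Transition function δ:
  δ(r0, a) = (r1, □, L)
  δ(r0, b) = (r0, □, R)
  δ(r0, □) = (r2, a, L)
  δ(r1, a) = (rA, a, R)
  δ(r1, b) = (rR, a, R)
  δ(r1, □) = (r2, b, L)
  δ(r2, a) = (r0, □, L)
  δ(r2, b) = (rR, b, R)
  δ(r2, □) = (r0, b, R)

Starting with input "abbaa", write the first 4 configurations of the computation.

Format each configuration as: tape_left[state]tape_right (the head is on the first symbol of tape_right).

Transitions applied:
Step 1: δ(r0, a) = (r1, □, L)
Step 2: δ(r1, □) = (r2, b, L)
Step 3: δ(r2, □) = (r0, b, R)

The first 4 configurations are:
[r0]abbaa ⊢ [r1]□□bbaa ⊢ [r2]□b□bbaa ⊢ b[r0]b□bbaa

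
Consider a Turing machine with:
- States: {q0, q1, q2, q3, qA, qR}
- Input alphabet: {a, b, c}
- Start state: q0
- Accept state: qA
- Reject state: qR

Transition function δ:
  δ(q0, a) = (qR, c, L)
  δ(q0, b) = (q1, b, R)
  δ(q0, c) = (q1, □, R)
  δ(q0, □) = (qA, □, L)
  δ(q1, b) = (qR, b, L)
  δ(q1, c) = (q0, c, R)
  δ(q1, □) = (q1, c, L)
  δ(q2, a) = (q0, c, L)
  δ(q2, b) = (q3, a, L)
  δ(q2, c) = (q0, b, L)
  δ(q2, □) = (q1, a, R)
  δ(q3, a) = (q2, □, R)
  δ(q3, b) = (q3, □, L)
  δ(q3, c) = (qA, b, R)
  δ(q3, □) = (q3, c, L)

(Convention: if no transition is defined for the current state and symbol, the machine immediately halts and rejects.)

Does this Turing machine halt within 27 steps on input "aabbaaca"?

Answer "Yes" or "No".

Execution trace:
Initial: [q0]aabbaaca
Step 1: δ(q0, a) = (qR, c, L) → [qR]□cabbaaca

The machine reaches the reject state qR and halts.
The machine halted after 1 step (within the 27-step bound).

Answer: Yes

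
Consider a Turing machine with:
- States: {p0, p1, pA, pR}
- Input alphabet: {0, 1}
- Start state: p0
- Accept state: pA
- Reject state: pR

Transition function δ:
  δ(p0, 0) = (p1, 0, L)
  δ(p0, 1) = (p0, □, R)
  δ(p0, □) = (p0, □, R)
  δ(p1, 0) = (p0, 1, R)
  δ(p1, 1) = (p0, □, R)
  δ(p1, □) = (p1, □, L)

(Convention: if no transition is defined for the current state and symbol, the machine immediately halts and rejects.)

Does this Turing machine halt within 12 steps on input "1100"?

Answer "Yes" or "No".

Execution trace:
Initial: [p0]1100
Step 1: δ(p0, 1) = (p0, □, R) → □[p0]100
Step 2: δ(p0, 1) = (p0, □, R) → □□[p0]00
Step 3: δ(p0, 0) = (p1, 0, L) → □[p1]□00
Step 4: δ(p1, □) = (p1, □, L) → [p1]□□00
Step 5: δ(p1, □) = (p1, □, L) → [p1]□□□00
Step 6: δ(p1, □) = (p1, □, L) → [p1]□□□□00
Step 7: δ(p1, □) = (p1, □, L) → [p1]□□□□□00
Step 8: δ(p1, □) = (p1, □, L) → [p1]□□□□□□00
Step 9: δ(p1, □) = (p1, □, L) → [p1]□□□□□□□00
Step 10: δ(p1, □) = (p1, □, L) → [p1]□□□□□□□□00
Step 11: δ(p1, □) = (p1, □, L) → [p1]□□□□□□□□□00
Step 12: δ(p1, □) = (p1, □, L) → [p1]□□□□□□□□□□00

The machine has not reached a halting state after 12 steps.
The machine did not halt within the 12-step bound.

Answer: No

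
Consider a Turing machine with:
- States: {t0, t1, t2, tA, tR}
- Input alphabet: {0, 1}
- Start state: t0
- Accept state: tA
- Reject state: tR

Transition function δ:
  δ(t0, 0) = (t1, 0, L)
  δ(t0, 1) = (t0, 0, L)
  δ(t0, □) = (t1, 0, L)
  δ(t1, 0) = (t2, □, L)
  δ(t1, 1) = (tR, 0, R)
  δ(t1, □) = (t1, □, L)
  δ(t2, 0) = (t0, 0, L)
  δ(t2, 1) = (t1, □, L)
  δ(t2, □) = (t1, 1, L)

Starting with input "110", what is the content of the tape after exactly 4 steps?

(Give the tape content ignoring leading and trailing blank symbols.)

Execution trace:
Initial: [t0]110
Step 1: δ(t0, 1) = (t0, 0, L) → [t0]□010
Step 2: δ(t0, □) = (t1, 0, L) → [t1]□0010
Step 3: δ(t1, □) = (t1, □, L) → [t1]□□0010
Step 4: δ(t1, □) = (t1, □, L) → [t1]□□□0010

After 4 steps, the tape (ignoring leading/trailing blanks) is: 0010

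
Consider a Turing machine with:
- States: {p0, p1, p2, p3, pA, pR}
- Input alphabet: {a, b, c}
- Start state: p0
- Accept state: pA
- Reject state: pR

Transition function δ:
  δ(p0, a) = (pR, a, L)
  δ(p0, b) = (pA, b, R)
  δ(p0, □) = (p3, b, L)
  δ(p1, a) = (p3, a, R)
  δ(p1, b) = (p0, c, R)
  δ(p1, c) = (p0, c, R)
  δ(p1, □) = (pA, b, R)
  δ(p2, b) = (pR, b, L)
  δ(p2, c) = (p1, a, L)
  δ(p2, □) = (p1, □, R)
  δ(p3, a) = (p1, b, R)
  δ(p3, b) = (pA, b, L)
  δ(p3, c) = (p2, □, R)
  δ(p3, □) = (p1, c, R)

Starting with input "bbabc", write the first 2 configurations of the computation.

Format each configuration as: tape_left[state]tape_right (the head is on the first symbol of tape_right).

Transitions applied:
Step 1: δ(p0, b) = (pA, b, R)

The first 2 configurations are:
[p0]bbabc ⊢ b[pA]babc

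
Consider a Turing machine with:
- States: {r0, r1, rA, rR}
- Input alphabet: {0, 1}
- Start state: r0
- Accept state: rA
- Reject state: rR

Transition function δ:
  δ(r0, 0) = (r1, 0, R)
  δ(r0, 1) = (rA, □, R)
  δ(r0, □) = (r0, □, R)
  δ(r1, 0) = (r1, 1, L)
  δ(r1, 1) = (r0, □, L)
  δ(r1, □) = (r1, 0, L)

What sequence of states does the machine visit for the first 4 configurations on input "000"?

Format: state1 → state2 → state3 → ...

Execution trace:
Initial: [r0]000
Step 1: δ(r0, 0) = (r1, 0, R) → 0[r1]00
Step 2: δ(r1, 0) = (r1, 1, L) → [r1]010
Step 3: δ(r1, 0) = (r1, 1, L) → [r1]□110

State sequence: r0 → r1 → r1 → r1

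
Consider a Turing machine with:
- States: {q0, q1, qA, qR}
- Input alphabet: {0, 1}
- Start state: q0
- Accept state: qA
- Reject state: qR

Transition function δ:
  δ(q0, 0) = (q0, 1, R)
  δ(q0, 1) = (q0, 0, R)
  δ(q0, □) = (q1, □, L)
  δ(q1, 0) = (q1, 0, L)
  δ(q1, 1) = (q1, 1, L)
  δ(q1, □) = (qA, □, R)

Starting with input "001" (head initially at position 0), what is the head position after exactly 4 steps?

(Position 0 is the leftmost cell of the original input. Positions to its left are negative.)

Execution trace (head position shown):
Step 0: [q0]001  (head at position 0)
Step 1: move right → 1[q0]01  (head at position 1)
Step 2: move right → 11[q0]1  (head at position 2)
Step 3: move right → 110[q0]□  (head at position 3)
Step 4: move left → 11[q1]0□  (head at position 2)

After 4 steps, the head is at position 2.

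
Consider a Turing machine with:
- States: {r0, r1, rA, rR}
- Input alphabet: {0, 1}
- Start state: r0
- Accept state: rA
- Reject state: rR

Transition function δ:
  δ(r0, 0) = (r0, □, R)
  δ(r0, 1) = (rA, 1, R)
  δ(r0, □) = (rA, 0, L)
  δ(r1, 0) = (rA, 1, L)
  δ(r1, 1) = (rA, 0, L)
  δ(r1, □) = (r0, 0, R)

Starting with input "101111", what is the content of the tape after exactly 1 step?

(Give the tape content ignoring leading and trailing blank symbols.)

Execution trace:
Initial: [r0]101111
Step 1: δ(r0, 1) = (rA, 1, R) → 1[rA]01111

The machine reaches the accept state rA and halts.

After 1 step, the tape (ignoring leading/trailing blanks) is: 101111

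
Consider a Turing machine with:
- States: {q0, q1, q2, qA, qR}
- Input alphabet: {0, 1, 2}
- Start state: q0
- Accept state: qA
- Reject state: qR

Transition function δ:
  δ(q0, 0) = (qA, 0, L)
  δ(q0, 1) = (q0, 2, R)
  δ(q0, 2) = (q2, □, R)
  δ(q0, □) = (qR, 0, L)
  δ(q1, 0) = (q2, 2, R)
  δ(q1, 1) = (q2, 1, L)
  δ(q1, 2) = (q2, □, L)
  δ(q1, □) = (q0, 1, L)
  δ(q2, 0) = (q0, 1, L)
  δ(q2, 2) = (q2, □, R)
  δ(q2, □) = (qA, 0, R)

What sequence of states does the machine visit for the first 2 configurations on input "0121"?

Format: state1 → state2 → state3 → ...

Execution trace:
Initial: [q0]0121
Step 1: δ(q0, 0) = (qA, 0, L) → [qA]□0121

The machine reaches the accept state qA and halts.

State sequence: q0 → qA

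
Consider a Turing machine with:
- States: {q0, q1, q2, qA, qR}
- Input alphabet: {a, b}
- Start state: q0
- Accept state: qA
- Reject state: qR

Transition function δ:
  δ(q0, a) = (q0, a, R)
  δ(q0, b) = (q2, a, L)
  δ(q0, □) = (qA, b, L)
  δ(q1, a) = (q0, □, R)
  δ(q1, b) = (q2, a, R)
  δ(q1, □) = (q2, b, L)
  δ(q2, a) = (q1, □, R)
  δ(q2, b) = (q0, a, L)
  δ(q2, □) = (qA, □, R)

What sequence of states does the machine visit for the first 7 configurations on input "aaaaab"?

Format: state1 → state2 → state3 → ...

Execution trace:
Initial: [q0]aaaaab
Step 1: δ(q0, a) = (q0, a, R) → a[q0]aaaab
Step 2: δ(q0, a) = (q0, a, R) → aa[q0]aaab
Step 3: δ(q0, a) = (q0, a, R) → aaa[q0]aab
Step 4: δ(q0, a) = (q0, a, R) → aaaa[q0]ab
Step 5: δ(q0, a) = (q0, a, R) → aaaaa[q0]b
Step 6: δ(q0, b) = (q2, a, L) → aaaa[q2]aa

State sequence: q0 → q0 → q0 → q0 → q0 → q0 → q2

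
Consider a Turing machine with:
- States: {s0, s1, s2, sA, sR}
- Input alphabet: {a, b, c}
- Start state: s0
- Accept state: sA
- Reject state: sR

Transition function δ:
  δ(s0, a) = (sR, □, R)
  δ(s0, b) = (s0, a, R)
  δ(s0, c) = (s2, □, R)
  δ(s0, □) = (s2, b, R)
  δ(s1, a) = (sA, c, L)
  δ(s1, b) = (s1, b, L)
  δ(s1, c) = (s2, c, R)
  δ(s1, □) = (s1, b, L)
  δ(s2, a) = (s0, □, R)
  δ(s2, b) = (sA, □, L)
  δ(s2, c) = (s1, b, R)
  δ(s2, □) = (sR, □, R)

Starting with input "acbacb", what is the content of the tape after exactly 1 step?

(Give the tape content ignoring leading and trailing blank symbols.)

Execution trace:
Initial: [s0]acbacb
Step 1: δ(s0, a) = (sR, □, R) → □[sR]cbacb

The machine reaches the reject state sR and halts.

After 1 step, the tape (ignoring leading/trailing blanks) is: cbacb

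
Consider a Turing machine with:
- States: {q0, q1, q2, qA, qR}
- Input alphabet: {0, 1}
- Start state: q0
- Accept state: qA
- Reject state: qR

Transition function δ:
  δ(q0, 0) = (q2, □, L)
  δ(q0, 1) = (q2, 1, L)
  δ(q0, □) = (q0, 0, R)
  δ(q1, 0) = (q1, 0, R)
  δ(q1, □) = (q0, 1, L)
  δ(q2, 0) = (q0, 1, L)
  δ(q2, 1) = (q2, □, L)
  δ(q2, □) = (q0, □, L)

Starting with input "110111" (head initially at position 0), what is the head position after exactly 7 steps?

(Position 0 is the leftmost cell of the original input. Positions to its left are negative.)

Execution trace (head position shown):
Step 0: [q0]110111  (head at position 0)
Step 1: move left → [q2]□110111  (head at position -1)
Step 2: move left → [q0]□□110111  (head at position -2)
Step 3: move right → 0[q0]□110111  (head at position -1)
Step 4: move right → 00[q0]110111  (head at position 0)
Step 5: move left → 0[q2]0110111  (head at position -1)
Step 6: move left → [q0]01110111  (head at position -2)
Step 7: move left → [q2]□□1110111  (head at position -3)

After 7 steps, the head is at position -3.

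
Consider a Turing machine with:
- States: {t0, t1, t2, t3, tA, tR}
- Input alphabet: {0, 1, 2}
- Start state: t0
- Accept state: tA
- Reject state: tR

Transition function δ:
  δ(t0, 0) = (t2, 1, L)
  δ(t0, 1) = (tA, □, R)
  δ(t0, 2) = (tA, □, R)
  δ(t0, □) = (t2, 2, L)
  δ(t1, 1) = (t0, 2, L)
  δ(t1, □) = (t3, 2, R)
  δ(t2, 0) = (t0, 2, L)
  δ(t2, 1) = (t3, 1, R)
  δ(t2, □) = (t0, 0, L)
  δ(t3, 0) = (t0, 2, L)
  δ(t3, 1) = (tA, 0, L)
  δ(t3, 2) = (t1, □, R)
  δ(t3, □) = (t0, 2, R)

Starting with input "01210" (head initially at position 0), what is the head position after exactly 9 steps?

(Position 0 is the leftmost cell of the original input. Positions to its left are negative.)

Execution trace (head position shown):
Step 0: [t0]01210  (head at position 0)
Step 1: move left → [t2]□11210  (head at position -1)
Step 2: move left → [t0]□011210  (head at position -2)
Step 3: move left → [t2]□2011210  (head at position -3)
Step 4: move left → [t0]□02011210  (head at position -4)
Step 5: move left → [t2]□202011210  (head at position -5)
Step 6: move left → [t0]□0202011210  (head at position -6)
Step 7: move left → [t2]□20202011210  (head at position -7)
Step 8: move left → [t0]□020202011210  (head at position -8)
Step 9: move left → [t2]□2020202011210  (head at position -9)

After 9 steps, the head is at position -9.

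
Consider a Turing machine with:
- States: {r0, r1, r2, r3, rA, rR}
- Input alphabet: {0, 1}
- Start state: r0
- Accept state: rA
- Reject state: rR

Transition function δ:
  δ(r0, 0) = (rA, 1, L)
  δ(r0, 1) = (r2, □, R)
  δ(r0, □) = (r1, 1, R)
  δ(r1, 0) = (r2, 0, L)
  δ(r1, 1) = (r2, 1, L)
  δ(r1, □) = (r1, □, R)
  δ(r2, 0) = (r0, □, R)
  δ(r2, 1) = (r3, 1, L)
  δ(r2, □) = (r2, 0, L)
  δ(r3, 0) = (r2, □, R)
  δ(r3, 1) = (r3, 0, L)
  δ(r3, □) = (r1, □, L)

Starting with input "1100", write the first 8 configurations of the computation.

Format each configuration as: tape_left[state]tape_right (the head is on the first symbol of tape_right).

Transitions applied:
Step 1: δ(r0, 1) = (r2, □, R)
Step 2: δ(r2, 1) = (r3, 1, L)
Step 3: δ(r3, □) = (r1, □, L)
Step 4: δ(r1, □) = (r1, □, R)
Step 5: δ(r1, □) = (r1, □, R)
Step 6: δ(r1, 1) = (r2, 1, L)
Step 7: δ(r2, □) = (r2, 0, L)

The first 8 configurations are:
[r0]1100 ⊢ □[r2]100 ⊢ [r3]□100 ⊢ [r1]□□100 ⊢ □[r1]□100 ⊢ □□[r1]100 ⊢ □[r2]□100 ⊢ [r2]□0100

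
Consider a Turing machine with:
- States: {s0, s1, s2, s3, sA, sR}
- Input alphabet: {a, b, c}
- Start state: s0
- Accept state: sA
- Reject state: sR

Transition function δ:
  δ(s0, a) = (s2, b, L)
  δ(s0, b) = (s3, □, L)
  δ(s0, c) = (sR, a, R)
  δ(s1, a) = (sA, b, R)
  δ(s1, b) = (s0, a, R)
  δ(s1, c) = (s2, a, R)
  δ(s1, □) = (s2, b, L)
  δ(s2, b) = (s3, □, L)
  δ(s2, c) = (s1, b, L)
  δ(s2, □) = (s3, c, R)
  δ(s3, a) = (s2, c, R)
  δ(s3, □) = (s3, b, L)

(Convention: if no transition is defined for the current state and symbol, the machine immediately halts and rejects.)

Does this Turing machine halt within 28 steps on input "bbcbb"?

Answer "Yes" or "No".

Execution trace:
Initial: [s0]bbcbb
Step 1: δ(s0, b) = (s3, □, L) → [s3]□□bcbb
Step 2: δ(s3, □) = (s3, b, L) → [s3]□b□bcbb
Step 3: δ(s3, □) = (s3, b, L) → [s3]□bb□bcbb
Step 4: δ(s3, □) = (s3, b, L) → [s3]□bbb□bcbb
Step 5: δ(s3, □) = (s3, b, L) → [s3]□bbbb□bcbb
Step 6: δ(s3, □) = (s3, b, L) → [s3]□bbbbb□bcbb
Step 7: δ(s3, □) = (s3, b, L) → [s3]□bbbbbb□bcbb
Step 8: δ(s3, □) = (s3, b, L) → [s3]□bbbbbbb□bcbb
Step 9: δ(s3, □) = (s3, b, L) → [s3]□bbbbbbbb□bcbb
Step 10: δ(s3, □) = (s3, b, L) → [s3]□bbbbbbbbb□bcbb
Step 11: δ(s3, □) = (s3, b, L) → [s3]□bbbbbbbbbb□bcbb
Step 12: δ(s3, □) = (s3, b, L) → [s3]□bbbbbbbbbbb□bcbb
Step 13: δ(s3, □) = (s3, b, L) → [s3]□bbbbbbbbbbbb□bcbb
Step 14: δ(s3, □) = (s3, b, L) → [s3]□bbbbbbbbbbbbb□bcbb
Step 15: δ(s3, □) = (s3, b, L) → [s3]□bbbbbbbbbbbbbb□bcbb
Step 16: δ(s3, □) = (s3, b, L) → [s3]□bbbbbbbbbbbbbbb□bcbb
Step 17: δ(s3, □) = (s3, b, L) → [s3]□bbbbbbbbbbbbbbbb□bcbb
Step 18: δ(s3, □) = (s3, b, L) → [s3]□bbbbbbbbbbbbbbbbb□bcbb
Step 19: δ(s3, □) = (s3, b, L) → [s3]□bbbbbbbbbbbbbbbbbb□bcbb
Step 20: δ(s3, □) = (s3, b, L) → [s3]□bbbbbbbbbbbbbbbbbbb□bcbb
Step 21: δ(s3, □) = (s3, b, L) → [s3]□bbbbbbbbbbbbbbbbbbbb□bcbb
Step 22: δ(s3, □) = (s3, b, L) → [s3]□bbbbbbbbbbbbbbbbbbbbb□bcbb
Step 23: δ(s3, □) = (s3, b, L) → [s3]□bbbbbbbbbbbbbbbbbbbbbb□bcbb
Step 24: δ(s3, □) = (s3, b, L) → [s3]□bbbbbbbbbbbbbbbbbbbbbbb□bcbb
Step 25: δ(s3, □) = (s3, b, L) → [s3]□bbbbbbbbbbbbbbbbbbbbbbbb□bcbb
Step 26: δ(s3, □) = (s3, b, L) → [s3]□bbbbbbbbbbbbbbbbbbbbbbbbb□bcbb
Step 27: δ(s3, □) = (s3, b, L) → [s3]□bbbbbbbbbbbbbbbbbbbbbbbbbb□bcbb
Step 28: δ(s3, □) = (s3, b, L) → [s3]□bbbbbbbbbbbbbbbbbbbbbbbbbbb□bcbb

The machine has not reached a halting state after 28 steps.
The machine did not halt within the 28-step bound.

Answer: No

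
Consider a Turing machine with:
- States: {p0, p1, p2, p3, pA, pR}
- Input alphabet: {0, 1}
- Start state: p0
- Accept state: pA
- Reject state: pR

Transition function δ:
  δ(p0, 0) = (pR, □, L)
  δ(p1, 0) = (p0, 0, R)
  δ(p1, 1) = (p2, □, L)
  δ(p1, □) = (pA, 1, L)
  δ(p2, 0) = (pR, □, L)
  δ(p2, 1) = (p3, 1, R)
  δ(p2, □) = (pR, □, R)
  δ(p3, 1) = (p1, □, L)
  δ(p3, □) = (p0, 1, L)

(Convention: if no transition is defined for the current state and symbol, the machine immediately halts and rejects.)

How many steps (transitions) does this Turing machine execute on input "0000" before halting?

Execution trace:
Initial: [p0]0000
Step 1: δ(p0, 0) = (pR, □, L) → [pR]□□000

The machine reaches the reject state pR and halts.

The machine executed 1 step before halting.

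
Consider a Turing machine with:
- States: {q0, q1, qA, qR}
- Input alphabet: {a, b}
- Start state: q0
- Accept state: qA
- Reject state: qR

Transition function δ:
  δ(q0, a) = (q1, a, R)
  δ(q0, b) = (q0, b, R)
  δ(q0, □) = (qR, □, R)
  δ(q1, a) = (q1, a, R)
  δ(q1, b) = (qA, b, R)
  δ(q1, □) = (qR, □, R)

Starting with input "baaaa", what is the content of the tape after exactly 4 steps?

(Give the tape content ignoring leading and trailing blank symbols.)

Execution trace:
Initial: [q0]baaaa
Step 1: δ(q0, b) = (q0, b, R) → b[q0]aaaa
Step 2: δ(q0, a) = (q1, a, R) → ba[q1]aaa
Step 3: δ(q1, a) = (q1, a, R) → baa[q1]aa
Step 4: δ(q1, a) = (q1, a, R) → baaa[q1]a

After 4 steps, the tape (ignoring leading/trailing blanks) is: baaaa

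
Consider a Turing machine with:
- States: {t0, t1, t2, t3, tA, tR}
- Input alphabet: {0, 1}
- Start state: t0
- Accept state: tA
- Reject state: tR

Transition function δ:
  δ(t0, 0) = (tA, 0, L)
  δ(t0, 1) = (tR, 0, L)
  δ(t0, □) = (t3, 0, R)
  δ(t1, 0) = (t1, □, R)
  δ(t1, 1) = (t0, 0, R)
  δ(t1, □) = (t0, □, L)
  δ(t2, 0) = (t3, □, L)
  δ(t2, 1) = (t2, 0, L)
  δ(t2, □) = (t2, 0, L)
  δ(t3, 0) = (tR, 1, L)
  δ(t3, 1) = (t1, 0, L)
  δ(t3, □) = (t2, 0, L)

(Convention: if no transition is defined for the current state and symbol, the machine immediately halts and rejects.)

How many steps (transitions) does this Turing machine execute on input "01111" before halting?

Execution trace:
Initial: [t0]01111
Step 1: δ(t0, 0) = (tA, 0, L) → [tA]□01111

The machine reaches the accept state tA and halts.

The machine executed 1 step before halting.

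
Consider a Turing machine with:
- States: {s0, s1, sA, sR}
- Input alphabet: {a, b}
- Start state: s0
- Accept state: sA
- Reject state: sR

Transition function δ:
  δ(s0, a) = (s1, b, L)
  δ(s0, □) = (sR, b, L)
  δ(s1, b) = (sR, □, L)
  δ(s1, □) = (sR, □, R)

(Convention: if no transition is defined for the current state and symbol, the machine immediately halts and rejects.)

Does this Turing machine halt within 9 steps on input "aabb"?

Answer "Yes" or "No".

Execution trace:
Initial: [s0]aabb
Step 1: δ(s0, a) = (s1, b, L) → [s1]□babb
Step 2: δ(s1, □) = (sR, □, R) → □[sR]babb

The machine reaches the reject state sR and halts.
The machine halted after 2 steps (within the 9-step bound).

Answer: Yes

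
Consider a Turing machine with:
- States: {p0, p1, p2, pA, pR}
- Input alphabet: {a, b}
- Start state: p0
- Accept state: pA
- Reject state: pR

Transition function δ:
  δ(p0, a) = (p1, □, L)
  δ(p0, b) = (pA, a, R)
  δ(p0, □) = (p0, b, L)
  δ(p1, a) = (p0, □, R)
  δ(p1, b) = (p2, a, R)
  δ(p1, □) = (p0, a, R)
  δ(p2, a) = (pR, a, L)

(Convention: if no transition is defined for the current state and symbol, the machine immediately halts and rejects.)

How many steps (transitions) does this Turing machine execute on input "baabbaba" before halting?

Execution trace:
Initial: [p0]baabbaba
Step 1: δ(p0, b) = (pA, a, R) → a[pA]aabbaba

The machine reaches the accept state pA and halts.

The machine executed 1 step before halting.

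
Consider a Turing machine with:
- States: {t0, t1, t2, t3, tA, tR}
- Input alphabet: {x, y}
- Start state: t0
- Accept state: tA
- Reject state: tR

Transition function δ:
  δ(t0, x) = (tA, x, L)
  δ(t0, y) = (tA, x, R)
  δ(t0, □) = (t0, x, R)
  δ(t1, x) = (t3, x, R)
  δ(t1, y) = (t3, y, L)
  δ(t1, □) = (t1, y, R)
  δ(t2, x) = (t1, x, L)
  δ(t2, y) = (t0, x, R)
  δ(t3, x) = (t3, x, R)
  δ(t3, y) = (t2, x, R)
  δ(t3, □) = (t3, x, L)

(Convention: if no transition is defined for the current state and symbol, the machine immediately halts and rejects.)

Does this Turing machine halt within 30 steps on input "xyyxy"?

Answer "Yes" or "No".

Execution trace:
Initial: [t0]xyyxy
Step 1: δ(t0, x) = (tA, x, L) → [tA]□xyyxy

The machine reaches the accept state tA and halts.
The machine halted after 1 step (within the 30-step bound).

Answer: Yes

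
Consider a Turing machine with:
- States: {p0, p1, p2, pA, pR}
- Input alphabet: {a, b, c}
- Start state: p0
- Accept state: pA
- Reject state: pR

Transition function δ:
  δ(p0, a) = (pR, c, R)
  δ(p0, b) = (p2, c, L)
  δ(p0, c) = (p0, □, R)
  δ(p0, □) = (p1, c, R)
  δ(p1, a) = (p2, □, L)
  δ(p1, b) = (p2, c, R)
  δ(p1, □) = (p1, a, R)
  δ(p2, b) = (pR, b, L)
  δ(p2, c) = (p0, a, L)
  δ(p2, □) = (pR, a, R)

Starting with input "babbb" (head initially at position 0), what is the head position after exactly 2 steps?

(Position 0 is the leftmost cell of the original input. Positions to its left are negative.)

Execution trace (head position shown):
Step 0: [p0]babbb  (head at position 0)
Step 1: move left → [p2]□cabbb  (head at position -1)
Step 2: move right → a[pR]cabbb  (head at position 0)

After 2 steps, the head is at position 0.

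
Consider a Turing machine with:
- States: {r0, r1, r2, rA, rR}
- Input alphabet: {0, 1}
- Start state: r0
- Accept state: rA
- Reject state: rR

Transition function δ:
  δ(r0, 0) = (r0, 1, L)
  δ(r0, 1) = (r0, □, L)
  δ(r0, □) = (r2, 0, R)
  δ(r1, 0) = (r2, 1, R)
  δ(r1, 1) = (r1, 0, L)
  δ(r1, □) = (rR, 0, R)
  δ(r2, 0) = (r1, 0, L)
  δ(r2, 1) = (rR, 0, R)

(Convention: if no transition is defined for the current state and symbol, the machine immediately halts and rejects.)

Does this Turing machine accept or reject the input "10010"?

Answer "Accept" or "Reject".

Execution trace:
Initial: [r0]10010
Step 1: δ(r0, 1) = (r0, □, L) → [r0]□□0010
Step 2: δ(r0, □) = (r2, 0, R) → 0[r2]□0010

No transition is defined for δ(r2, □). By convention the machine halts and rejects.

Answer: Reject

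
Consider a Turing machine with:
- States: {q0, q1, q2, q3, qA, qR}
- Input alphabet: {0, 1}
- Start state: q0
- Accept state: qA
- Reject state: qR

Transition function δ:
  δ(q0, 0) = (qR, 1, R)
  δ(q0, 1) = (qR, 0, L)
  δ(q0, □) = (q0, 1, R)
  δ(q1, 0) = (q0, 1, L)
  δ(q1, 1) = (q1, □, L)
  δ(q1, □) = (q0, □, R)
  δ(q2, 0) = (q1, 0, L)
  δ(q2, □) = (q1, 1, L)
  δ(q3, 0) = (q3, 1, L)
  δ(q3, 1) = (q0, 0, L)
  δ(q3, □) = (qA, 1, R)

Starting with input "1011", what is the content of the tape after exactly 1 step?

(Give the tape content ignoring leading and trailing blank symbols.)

Execution trace:
Initial: [q0]1011
Step 1: δ(q0, 1) = (qR, 0, L) → [qR]□0011

The machine reaches the reject state qR and halts.

After 1 step, the tape (ignoring leading/trailing blanks) is: 0011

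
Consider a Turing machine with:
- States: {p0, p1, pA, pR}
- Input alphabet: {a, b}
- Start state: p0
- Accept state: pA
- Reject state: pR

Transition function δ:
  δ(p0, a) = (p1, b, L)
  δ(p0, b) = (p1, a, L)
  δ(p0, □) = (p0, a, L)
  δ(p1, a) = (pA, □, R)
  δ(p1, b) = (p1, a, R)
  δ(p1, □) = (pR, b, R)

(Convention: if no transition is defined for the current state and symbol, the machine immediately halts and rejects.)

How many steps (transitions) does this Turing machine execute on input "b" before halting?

Execution trace:
Initial: [p0]b
Step 1: δ(p0, b) = (p1, a, L) → [p1]□a
Step 2: δ(p1, □) = (pR, b, R) → b[pR]a

The machine reaches the reject state pR and halts.

The machine executed 2 steps before halting.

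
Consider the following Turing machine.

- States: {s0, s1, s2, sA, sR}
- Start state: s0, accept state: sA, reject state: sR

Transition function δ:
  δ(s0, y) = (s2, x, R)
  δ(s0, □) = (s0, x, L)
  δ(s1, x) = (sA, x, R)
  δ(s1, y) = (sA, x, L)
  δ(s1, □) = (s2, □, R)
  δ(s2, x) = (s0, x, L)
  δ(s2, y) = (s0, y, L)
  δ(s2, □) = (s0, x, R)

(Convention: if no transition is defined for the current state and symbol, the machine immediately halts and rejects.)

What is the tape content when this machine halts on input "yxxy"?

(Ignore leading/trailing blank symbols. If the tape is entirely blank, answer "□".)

Execution trace:
Initial: [s0]yxxy
Step 1: δ(s0, y) = (s2, x, R) → x[s2]xxy
Step 2: δ(s2, x) = (s0, x, L) → [s0]xxxy

No transition is defined for δ(s0, x). By convention the machine halts and rejects.

Final tape (ignoring leading/trailing blanks): xxxy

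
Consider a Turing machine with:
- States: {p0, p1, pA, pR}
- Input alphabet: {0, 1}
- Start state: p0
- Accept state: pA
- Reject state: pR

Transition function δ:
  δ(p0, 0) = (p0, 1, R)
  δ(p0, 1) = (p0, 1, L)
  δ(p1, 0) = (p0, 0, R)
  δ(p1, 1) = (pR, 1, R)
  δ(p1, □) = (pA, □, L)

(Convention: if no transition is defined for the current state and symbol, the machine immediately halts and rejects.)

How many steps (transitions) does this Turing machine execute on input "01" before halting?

Execution trace:
Initial: [p0]01
Step 1: δ(p0, 0) = (p0, 1, R) → 1[p0]1
Step 2: δ(p0, 1) = (p0, 1, L) → [p0]11
Step 3: δ(p0, 1) = (p0, 1, L) → [p0]□11

No transition is defined for δ(p0, □). By convention the machine halts and rejects.

The machine executed 3 steps before halting.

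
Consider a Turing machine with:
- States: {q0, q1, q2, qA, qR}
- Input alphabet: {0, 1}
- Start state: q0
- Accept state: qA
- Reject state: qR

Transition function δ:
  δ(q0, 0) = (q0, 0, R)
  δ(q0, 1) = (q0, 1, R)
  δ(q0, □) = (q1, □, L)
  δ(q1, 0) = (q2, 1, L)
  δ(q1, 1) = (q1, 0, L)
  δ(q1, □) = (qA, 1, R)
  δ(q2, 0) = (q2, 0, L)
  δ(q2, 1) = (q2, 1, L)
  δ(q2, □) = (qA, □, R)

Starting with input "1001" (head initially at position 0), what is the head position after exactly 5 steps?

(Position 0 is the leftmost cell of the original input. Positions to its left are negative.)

Execution trace (head position shown):
Step 0: [q0]1001  (head at position 0)
Step 1: move right → 1[q0]001  (head at position 1)
Step 2: move right → 10[q0]01  (head at position 2)
Step 3: move right → 100[q0]1  (head at position 3)
Step 4: move right → 1001[q0]□  (head at position 4)
Step 5: move left → 100[q1]1□  (head at position 3)

After 5 steps, the head is at position 3.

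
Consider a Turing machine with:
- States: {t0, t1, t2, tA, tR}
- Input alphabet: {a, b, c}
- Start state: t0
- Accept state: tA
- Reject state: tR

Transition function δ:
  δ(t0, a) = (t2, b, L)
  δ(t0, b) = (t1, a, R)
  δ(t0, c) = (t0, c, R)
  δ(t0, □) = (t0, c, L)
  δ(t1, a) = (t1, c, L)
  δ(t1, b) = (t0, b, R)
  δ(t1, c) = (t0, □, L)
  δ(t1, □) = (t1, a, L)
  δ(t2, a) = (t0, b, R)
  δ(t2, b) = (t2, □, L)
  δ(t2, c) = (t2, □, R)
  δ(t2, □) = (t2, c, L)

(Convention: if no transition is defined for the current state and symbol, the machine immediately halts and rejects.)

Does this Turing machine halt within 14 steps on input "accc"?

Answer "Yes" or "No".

Execution trace:
Initial: [t0]accc
Step 1: δ(t0, a) = (t2, b, L) → [t2]□bccc
Step 2: δ(t2, □) = (t2, c, L) → [t2]□cbccc
Step 3: δ(t2, □) = (t2, c, L) → [t2]□ccbccc
Step 4: δ(t2, □) = (t2, c, L) → [t2]□cccbccc
Step 5: δ(t2, □) = (t2, c, L) → [t2]□ccccbccc
Step 6: δ(t2, □) = (t2, c, L) → [t2]□cccccbccc
Step 7: δ(t2, □) = (t2, c, L) → [t2]□ccccccbccc
Step 8: δ(t2, □) = (t2, c, L) → [t2]□cccccccbccc
Step 9: δ(t2, □) = (t2, c, L) → [t2]□ccccccccbccc
Step 10: δ(t2, □) = (t2, c, L) → [t2]□cccccccccbccc
Step 11: δ(t2, □) = (t2, c, L) → [t2]□ccccccccccbccc
Step 12: δ(t2, □) = (t2, c, L) → [t2]□cccccccccccbccc
Step 13: δ(t2, □) = (t2, c, L) → [t2]□ccccccccccccbccc
Step 14: δ(t2, □) = (t2, c, L) → [t2]□cccccccccccccbccc

The machine has not reached a halting state after 14 steps.
The machine did not halt within the 14-step bound.

Answer: No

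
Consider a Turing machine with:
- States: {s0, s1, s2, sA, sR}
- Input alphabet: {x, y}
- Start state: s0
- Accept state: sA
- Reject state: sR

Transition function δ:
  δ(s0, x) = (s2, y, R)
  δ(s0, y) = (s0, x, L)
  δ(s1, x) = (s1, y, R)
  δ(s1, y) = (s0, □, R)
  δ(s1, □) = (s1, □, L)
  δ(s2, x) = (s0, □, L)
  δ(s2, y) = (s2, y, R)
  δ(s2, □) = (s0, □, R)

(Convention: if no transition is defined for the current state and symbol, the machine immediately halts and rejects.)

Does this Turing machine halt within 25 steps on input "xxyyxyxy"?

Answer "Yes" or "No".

Execution trace:
Initial: [s0]xxyyxyxy
Step 1: δ(s0, x) = (s2, y, R) → y[s2]xyyxyxy
Step 2: δ(s2, x) = (s0, □, L) → [s0]y□yyxyxy
Step 3: δ(s0, y) = (s0, x, L) → [s0]□x□yyxyxy

No transition is defined for δ(s0, □). By convention the machine halts and rejects.
The machine halted after 3 steps (within the 25-step bound).

Answer: Yes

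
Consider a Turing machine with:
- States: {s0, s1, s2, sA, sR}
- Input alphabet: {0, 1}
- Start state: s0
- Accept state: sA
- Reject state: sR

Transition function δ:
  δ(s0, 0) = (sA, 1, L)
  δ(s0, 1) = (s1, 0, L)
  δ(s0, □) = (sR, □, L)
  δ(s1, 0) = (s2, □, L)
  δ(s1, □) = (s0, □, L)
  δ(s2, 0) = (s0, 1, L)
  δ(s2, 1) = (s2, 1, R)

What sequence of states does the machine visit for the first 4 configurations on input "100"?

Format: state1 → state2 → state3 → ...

Execution trace:
Initial: [s0]100
Step 1: δ(s0, 1) = (s1, 0, L) → [s1]□000
Step 2: δ(s1, □) = (s0, □, L) → [s0]□□000
Step 3: δ(s0, □) = (sR, □, L) → [sR]□□□000

The machine reaches the reject state sR and halts.

State sequence: s0 → s1 → s0 → sR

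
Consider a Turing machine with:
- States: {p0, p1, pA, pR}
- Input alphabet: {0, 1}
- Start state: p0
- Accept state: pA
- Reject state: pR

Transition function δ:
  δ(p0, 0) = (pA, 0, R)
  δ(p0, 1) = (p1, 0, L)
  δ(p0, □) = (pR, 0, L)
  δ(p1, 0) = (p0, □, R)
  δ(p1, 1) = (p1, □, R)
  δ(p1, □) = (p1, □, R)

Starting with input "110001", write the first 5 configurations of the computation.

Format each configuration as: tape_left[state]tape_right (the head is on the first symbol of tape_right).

Transitions applied:
Step 1: δ(p0, 1) = (p1, 0, L)
Step 2: δ(p1, □) = (p1, □, R)
Step 3: δ(p1, 0) = (p0, □, R)
Step 4: δ(p0, 1) = (p1, 0, L)

The first 5 configurations are:
[p0]110001 ⊢ [p1]□010001 ⊢ □[p1]010001 ⊢ □□[p0]10001 ⊢ □[p1]□00001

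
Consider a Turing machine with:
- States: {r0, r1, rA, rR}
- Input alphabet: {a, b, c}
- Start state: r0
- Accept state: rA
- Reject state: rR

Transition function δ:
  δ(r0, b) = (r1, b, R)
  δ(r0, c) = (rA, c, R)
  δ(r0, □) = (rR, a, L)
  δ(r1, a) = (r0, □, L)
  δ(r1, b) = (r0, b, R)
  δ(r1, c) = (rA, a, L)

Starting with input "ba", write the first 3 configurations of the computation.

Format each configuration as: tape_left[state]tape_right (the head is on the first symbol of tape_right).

Transitions applied:
Step 1: δ(r0, b) = (r1, b, R)
Step 2: δ(r1, a) = (r0, □, L)

The first 3 configurations are:
[r0]ba ⊢ b[r1]a ⊢ [r0]b□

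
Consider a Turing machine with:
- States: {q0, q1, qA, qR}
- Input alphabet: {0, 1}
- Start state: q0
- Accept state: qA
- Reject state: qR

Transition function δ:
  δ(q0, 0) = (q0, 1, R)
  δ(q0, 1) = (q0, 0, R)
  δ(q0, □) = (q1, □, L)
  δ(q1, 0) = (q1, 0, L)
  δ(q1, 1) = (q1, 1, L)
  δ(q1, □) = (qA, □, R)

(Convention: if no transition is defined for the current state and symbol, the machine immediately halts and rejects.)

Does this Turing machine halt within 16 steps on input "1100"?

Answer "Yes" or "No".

Execution trace:
Initial: [q0]1100
Step 1: δ(q0, 1) = (q0, 0, R) → 0[q0]100
Step 2: δ(q0, 1) = (q0, 0, R) → 00[q0]00
Step 3: δ(q0, 0) = (q0, 1, R) → 001[q0]0
Step 4: δ(q0, 0) = (q0, 1, R) → 0011[q0]□
Step 5: δ(q0, □) = (q1, □, L) → 001[q1]1□
Step 6: δ(q1, 1) = (q1, 1, L) → 00[q1]11□
Step 7: δ(q1, 1) = (q1, 1, L) → 0[q1]011□
Step 8: δ(q1, 0) = (q1, 0, L) → [q1]0011□
Step 9: δ(q1, 0) = (q1, 0, L) → [q1]□0011□
Step 10: δ(q1, □) = (qA, □, R) → □[qA]0011□

The machine reaches the accept state qA and halts.
The machine halted after 10 steps (within the 16-step bound).

Answer: Yes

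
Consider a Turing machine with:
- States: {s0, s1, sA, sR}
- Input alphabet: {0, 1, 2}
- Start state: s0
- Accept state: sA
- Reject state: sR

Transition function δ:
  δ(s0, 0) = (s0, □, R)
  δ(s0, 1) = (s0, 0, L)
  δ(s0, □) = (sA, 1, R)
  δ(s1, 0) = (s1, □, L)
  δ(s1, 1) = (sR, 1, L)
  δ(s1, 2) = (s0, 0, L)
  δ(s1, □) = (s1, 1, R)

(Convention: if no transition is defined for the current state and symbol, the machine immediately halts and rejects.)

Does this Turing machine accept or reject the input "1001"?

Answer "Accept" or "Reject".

Execution trace:
Initial: [s0]1001
Step 1: δ(s0, 1) = (s0, 0, L) → [s0]□0001
Step 2: δ(s0, □) = (sA, 1, R) → 1[sA]0001

The machine reaches the accept state sA and halts.

Answer: Accept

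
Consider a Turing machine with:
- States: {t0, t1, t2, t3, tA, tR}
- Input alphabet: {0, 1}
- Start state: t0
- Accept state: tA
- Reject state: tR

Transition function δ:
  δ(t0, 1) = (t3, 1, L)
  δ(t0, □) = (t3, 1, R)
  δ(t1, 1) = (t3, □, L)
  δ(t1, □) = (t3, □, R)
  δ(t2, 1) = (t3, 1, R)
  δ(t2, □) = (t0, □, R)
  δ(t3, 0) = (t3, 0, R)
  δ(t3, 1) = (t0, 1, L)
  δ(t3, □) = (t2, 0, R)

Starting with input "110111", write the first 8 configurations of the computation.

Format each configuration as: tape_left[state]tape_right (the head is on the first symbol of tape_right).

Transitions applied:
Step 1: δ(t0, 1) = (t3, 1, L)
Step 2: δ(t3, □) = (t2, 0, R)
Step 3: δ(t2, 1) = (t3, 1, R)
Step 4: δ(t3, 1) = (t0, 1, L)
Step 5: δ(t0, 1) = (t3, 1, L)
Step 6: δ(t3, 0) = (t3, 0, R)
Step 7: δ(t3, 1) = (t0, 1, L)

The first 8 configurations are:
[t0]110111 ⊢ [t3]□110111 ⊢ 0[t2]110111 ⊢ 01[t3]10111 ⊢ 0[t0]110111 ⊢ [t3]0110111 ⊢ 0[t3]110111 ⊢ [t0]0110111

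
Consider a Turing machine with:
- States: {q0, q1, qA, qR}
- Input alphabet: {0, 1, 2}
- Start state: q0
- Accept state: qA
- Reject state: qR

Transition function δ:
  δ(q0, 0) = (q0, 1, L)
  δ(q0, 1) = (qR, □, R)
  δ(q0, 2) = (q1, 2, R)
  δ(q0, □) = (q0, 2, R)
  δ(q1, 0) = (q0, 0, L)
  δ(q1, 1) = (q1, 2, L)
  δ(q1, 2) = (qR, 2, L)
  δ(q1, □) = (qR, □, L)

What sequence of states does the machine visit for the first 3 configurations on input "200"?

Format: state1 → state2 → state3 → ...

Execution trace:
Initial: [q0]200
Step 1: δ(q0, 2) = (q1, 2, R) → 2[q1]00
Step 2: δ(q1, 0) = (q0, 0, L) → [q0]200

State sequence: q0 → q1 → q0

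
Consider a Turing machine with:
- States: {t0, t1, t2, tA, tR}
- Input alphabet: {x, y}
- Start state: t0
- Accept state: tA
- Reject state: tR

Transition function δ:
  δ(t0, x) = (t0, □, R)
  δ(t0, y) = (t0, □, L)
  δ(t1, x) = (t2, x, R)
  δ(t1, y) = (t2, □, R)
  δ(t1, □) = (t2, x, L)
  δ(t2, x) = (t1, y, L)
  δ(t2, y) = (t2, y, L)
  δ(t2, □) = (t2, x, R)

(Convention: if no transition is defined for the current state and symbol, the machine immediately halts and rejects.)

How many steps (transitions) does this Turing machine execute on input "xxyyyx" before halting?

Execution trace:
Initial: [t0]xxyyyx
Step 1: δ(t0, x) = (t0, □, R) → □[t0]xyyyx
Step 2: δ(t0, x) = (t0, □, R) → □□[t0]yyyx
Step 3: δ(t0, y) = (t0, □, L) → □[t0]□□yyx

No transition is defined for δ(t0, □). By convention the machine halts and rejects.

The machine executed 3 steps before halting.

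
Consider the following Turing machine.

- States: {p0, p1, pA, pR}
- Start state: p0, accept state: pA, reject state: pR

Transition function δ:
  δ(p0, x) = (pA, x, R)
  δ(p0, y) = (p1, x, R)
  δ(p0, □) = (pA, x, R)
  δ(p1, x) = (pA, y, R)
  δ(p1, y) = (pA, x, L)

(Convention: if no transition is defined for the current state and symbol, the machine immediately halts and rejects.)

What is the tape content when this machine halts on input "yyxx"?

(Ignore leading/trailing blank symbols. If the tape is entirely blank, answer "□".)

Execution trace:
Initial: [p0]yyxx
Step 1: δ(p0, y) = (p1, x, R) → x[p1]yxx
Step 2: δ(p1, y) = (pA, x, L) → [pA]xxxx

The machine reaches the accept state pA and halts.

Final tape (ignoring leading/trailing blanks): xxxx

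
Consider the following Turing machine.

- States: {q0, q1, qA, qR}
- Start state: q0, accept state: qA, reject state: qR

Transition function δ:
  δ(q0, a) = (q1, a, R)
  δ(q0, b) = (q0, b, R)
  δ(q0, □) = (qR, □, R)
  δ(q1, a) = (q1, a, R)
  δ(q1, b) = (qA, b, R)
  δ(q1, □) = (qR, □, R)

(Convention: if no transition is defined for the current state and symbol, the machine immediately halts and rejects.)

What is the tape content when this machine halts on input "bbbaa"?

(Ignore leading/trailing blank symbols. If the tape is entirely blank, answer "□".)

Execution trace:
Initial: [q0]bbbaa
Step 1: δ(q0, b) = (q0, b, R) → b[q0]bbaa
Step 2: δ(q0, b) = (q0, b, R) → bb[q0]baa
Step 3: δ(q0, b) = (q0, b, R) → bbb[q0]aa
Step 4: δ(q0, a) = (q1, a, R) → bbba[q1]a
Step 5: δ(q1, a) = (q1, a, R) → bbbaa[q1]□
Step 6: δ(q1, □) = (qR, □, R) → bbbaa□[qR]□

The machine reaches the reject state qR and halts.

Final tape (ignoring leading/trailing blanks): bbbaa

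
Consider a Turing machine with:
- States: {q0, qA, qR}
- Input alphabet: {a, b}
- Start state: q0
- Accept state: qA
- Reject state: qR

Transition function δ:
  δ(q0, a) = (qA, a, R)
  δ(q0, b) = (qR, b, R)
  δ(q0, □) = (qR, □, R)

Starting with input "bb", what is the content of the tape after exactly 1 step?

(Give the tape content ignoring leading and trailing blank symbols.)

Execution trace:
Initial: [q0]bb
Step 1: δ(q0, b) = (qR, b, R) → b[qR]b

The machine reaches the reject state qR and halts.

After 1 step, the tape (ignoring leading/trailing blanks) is: bb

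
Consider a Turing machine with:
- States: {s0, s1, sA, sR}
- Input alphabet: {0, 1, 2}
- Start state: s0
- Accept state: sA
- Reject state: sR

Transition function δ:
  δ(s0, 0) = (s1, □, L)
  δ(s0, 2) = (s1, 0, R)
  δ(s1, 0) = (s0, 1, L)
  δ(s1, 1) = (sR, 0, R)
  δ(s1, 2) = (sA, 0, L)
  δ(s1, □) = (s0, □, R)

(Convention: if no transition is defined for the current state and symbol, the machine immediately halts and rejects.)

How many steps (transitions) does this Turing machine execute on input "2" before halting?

Execution trace:
Initial: [s0]2
Step 1: δ(s0, 2) = (s1, 0, R) → 0[s1]□
Step 2: δ(s1, □) = (s0, □, R) → 0□[s0]□

No transition is defined for δ(s0, □). By convention the machine halts and rejects.

The machine executed 2 steps before halting.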